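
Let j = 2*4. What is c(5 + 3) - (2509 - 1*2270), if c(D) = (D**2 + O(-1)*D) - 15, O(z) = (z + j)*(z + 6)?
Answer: 90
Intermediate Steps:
j = 8
O(z) = (6 + z)*(8 + z) (O(z) = (z + 8)*(z + 6) = (8 + z)*(6 + z) = (6 + z)*(8 + z))
c(D) = -15 + D**2 + 35*D (c(D) = (D**2 + (48 + (-1)**2 + 14*(-1))*D) - 15 = (D**2 + (48 + 1 - 14)*D) - 15 = (D**2 + 35*D) - 15 = -15 + D**2 + 35*D)
c(5 + 3) - (2509 - 1*2270) = (-15 + (5 + 3)**2 + 35*(5 + 3)) - (2509 - 1*2270) = (-15 + 8**2 + 35*8) - (2509 - 2270) = (-15 + 64 + 280) - 1*239 = 329 - 239 = 90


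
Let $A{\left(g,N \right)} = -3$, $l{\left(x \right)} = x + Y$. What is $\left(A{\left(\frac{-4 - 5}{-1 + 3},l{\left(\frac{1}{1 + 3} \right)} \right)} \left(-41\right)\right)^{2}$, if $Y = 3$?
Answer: $15129$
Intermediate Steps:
$l{\left(x \right)} = 3 + x$ ($l{\left(x \right)} = x + 3 = 3 + x$)
$\left(A{\left(\frac{-4 - 5}{-1 + 3},l{\left(\frac{1}{1 + 3} \right)} \right)} \left(-41\right)\right)^{2} = \left(\left(-3\right) \left(-41\right)\right)^{2} = 123^{2} = 15129$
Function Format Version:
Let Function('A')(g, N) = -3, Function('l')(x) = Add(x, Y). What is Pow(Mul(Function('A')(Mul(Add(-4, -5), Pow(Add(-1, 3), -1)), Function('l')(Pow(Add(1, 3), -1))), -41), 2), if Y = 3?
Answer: 15129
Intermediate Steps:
Function('l')(x) = Add(3, x) (Function('l')(x) = Add(x, 3) = Add(3, x))
Pow(Mul(Function('A')(Mul(Add(-4, -5), Pow(Add(-1, 3), -1)), Function('l')(Pow(Add(1, 3), -1))), -41), 2) = Pow(Mul(-3, -41), 2) = Pow(123, 2) = 15129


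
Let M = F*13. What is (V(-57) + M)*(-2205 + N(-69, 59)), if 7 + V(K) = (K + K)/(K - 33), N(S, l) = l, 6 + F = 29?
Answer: -9440254/15 ≈ -6.2935e+5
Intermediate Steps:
F = 23 (F = -6 + 29 = 23)
M = 299 (M = 23*13 = 299)
V(K) = -7 + 2*K/(-33 + K) (V(K) = -7 + (K + K)/(K - 33) = -7 + (2*K)/(-33 + K) = -7 + 2*K/(-33 + K))
(V(-57) + M)*(-2205 + N(-69, 59)) = ((231 - 5*(-57))/(-33 - 57) + 299)*(-2205 + 59) = ((231 + 285)/(-90) + 299)*(-2146) = (-1/90*516 + 299)*(-2146) = (-86/15 + 299)*(-2146) = (4399/15)*(-2146) = -9440254/15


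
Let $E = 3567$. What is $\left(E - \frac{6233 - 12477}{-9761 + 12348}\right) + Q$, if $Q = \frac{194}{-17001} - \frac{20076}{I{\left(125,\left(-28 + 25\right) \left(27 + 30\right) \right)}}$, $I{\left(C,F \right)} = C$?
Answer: $\frac{18740522308763}{5497698375} \approx 3408.8$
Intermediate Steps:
$Q = - \frac{341336326}{2125125}$ ($Q = \frac{194}{-17001} - \frac{20076}{125} = 194 \left(- \frac{1}{17001}\right) - \frac{20076}{125} = - \frac{194}{17001} - \frac{20076}{125} = - \frac{341336326}{2125125} \approx -160.62$)
$\left(E - \frac{6233 - 12477}{-9761 + 12348}\right) + Q = \left(3567 - \frac{6233 - 12477}{-9761 + 12348}\right) - \frac{341336326}{2125125} = \left(3567 - - \frac{6244}{2587}\right) - \frac{341336326}{2125125} = \left(3567 + \frac{6244}{2587}\right) - \frac{341336326}{2125125} = \frac{9234073}{2587} - \frac{341336326}{2125125} = \frac{18740522308763}{5497698375}$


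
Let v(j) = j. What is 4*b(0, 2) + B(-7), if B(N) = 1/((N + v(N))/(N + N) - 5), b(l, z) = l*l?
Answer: -¼ ≈ -0.25000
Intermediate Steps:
b(l, z) = l²
B(N) = -¼ (B(N) = 1/((N + N)/(N + N) - 5) = 1/((2*N)/((2*N)) - 5) = 1/((2*N)*(1/(2*N)) - 5) = 1/(1 - 5) = 1/(-4) = -¼)
4*b(0, 2) + B(-7) = 4*0² - ¼ = 4*0 - ¼ = 0 - ¼ = -¼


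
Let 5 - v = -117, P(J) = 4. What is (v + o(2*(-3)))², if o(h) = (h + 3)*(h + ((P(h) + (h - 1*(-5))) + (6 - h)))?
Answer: 9025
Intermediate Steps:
v = 122 (v = 5 - 1*(-117) = 5 + 117 = 122)
o(h) = (3 + h)*(15 + h) (o(h) = (h + 3)*(h + ((4 + (h - 1*(-5))) + (6 - h))) = (3 + h)*(h + ((4 + (h + 5)) + (6 - h))) = (3 + h)*(h + ((4 + (5 + h)) + (6 - h))) = (3 + h)*(h + ((9 + h) + (6 - h))) = (3 + h)*(h + 15) = (3 + h)*(15 + h))
(v + o(2*(-3)))² = (122 + (45 + (2*(-3))² + 18*(2*(-3))))² = (122 + (45 + (-6)² + 18*(-6)))² = (122 + (45 + 36 - 108))² = (122 - 27)² = 95² = 9025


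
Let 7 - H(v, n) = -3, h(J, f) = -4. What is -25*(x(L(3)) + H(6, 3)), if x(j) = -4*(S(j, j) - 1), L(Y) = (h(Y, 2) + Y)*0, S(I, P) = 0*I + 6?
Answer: 250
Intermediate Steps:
S(I, P) = 6 (S(I, P) = 0 + 6 = 6)
H(v, n) = 10 (H(v, n) = 7 - 1*(-3) = 7 + 3 = 10)
L(Y) = 0 (L(Y) = (-4 + Y)*0 = 0)
x(j) = -20 (x(j) = -4*(6 - 1) = -4*5 = -20)
-25*(x(L(3)) + H(6, 3)) = -25*(-20 + 10) = -25*(-10) = 250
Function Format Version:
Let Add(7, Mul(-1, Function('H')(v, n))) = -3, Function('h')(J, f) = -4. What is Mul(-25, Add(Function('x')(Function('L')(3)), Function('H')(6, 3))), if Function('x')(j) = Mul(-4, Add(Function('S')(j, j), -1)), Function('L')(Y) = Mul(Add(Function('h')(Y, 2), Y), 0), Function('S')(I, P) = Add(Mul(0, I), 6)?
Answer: 250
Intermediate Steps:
Function('S')(I, P) = 6 (Function('S')(I, P) = Add(0, 6) = 6)
Function('H')(v, n) = 10 (Function('H')(v, n) = Add(7, Mul(-1, -3)) = Add(7, 3) = 10)
Function('L')(Y) = 0 (Function('L')(Y) = Mul(Add(-4, Y), 0) = 0)
Function('x')(j) = -20 (Function('x')(j) = Mul(-4, Add(6, -1)) = Mul(-4, 5) = -20)
Mul(-25, Add(Function('x')(Function('L')(3)), Function('H')(6, 3))) = Mul(-25, Add(-20, 10)) = Mul(-25, -10) = 250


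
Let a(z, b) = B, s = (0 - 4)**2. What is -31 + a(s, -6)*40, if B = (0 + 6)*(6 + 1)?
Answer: 1649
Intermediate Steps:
s = 16 (s = (-4)**2 = 16)
B = 42 (B = 6*7 = 42)
a(z, b) = 42
-31 + a(s, -6)*40 = -31 + 42*40 = -31 + 1680 = 1649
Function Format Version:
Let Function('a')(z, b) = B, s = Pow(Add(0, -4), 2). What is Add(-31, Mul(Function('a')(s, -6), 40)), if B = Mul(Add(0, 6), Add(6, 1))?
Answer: 1649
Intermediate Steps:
s = 16 (s = Pow(-4, 2) = 16)
B = 42 (B = Mul(6, 7) = 42)
Function('a')(z, b) = 42
Add(-31, Mul(Function('a')(s, -6), 40)) = Add(-31, Mul(42, 40)) = Add(-31, 1680) = 1649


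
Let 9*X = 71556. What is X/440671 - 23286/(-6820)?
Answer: 1406684789/409824030 ≈ 3.4324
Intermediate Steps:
X = 23852/3 (X = (⅑)*71556 = 23852/3 ≈ 7950.7)
X/440671 - 23286/(-6820) = (23852/3)/440671 - 23286/(-6820) = (23852/3)*(1/440671) - 23286*(-1/6820) = 23852/1322013 + 11643/3410 = 1406684789/409824030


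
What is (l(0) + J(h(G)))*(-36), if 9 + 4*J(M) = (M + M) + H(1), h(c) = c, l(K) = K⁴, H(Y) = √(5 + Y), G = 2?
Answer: 45 - 9*√6 ≈ 22.955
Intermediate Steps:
J(M) = -9/4 + M/2 + √6/4 (J(M) = -9/4 + ((M + M) + √(5 + 1))/4 = -9/4 + (2*M + √6)/4 = -9/4 + (√6 + 2*M)/4 = -9/4 + (M/2 + √6/4) = -9/4 + M/2 + √6/4)
(l(0) + J(h(G)))*(-36) = (0⁴ + (-9/4 + (½)*2 + √6/4))*(-36) = (0 + (-9/4 + 1 + √6/4))*(-36) = (0 + (-5/4 + √6/4))*(-36) = (-5/4 + √6/4)*(-36) = 45 - 9*√6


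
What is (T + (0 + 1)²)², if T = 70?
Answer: 5041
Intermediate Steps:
(T + (0 + 1)²)² = (70 + (0 + 1)²)² = (70 + 1²)² = (70 + 1)² = 71² = 5041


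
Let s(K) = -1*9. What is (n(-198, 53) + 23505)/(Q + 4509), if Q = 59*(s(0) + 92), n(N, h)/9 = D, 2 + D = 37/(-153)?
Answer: 199621/79951 ≈ 2.4968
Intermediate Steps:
D = -343/153 (D = -2 + 37/(-153) = -2 + 37*(-1/153) = -2 - 37/153 = -343/153 ≈ -2.2418)
s(K) = -9
n(N, h) = -343/17 (n(N, h) = 9*(-343/153) = -343/17)
Q = 4897 (Q = 59*(-9 + 92) = 59*83 = 4897)
(n(-198, 53) + 23505)/(Q + 4509) = (-343/17 + 23505)/(4897 + 4509) = (399242/17)/9406 = (399242/17)*(1/9406) = 199621/79951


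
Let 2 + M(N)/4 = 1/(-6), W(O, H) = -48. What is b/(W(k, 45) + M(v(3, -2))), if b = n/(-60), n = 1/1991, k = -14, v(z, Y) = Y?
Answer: 1/6769400 ≈ 1.4772e-7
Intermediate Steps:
M(N) = -26/3 (M(N) = -8 + 4/(-6) = -8 + 4*(-⅙) = -8 - ⅔ = -26/3)
n = 1/1991 ≈ 0.00050226
b = -1/119460 (b = (1/1991)/(-60) = (1/1991)*(-1/60) = -1/119460 ≈ -8.3710e-6)
b/(W(k, 45) + M(v(3, -2))) = -1/(119460*(-48 - 26/3)) = -1/(119460*(-170/3)) = -1/119460*(-3/170) = 1/6769400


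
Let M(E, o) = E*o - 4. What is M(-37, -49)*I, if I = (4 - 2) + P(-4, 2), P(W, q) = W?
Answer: -3618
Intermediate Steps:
M(E, o) = -4 + E*o
I = -2 (I = (4 - 2) - 4 = 2 - 4 = -2)
M(-37, -49)*I = (-4 - 37*(-49))*(-2) = (-4 + 1813)*(-2) = 1809*(-2) = -3618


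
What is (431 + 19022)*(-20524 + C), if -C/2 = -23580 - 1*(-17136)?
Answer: -148543108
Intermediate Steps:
C = 12888 (C = -2*(-23580 - 1*(-17136)) = -2*(-23580 + 17136) = -2*(-6444) = 12888)
(431 + 19022)*(-20524 + C) = (431 + 19022)*(-20524 + 12888) = 19453*(-7636) = -148543108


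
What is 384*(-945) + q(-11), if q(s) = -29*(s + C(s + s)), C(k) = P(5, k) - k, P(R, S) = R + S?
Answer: -362706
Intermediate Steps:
C(k) = 5 (C(k) = (5 + k) - k = 5)
q(s) = -145 - 29*s (q(s) = -29*(s + 5) = -29*(5 + s) = -145 - 29*s)
384*(-945) + q(-11) = 384*(-945) + (-145 - 29*(-11)) = -362880 + (-145 + 319) = -362880 + 174 = -362706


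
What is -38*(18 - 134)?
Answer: 4408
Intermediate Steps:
-38*(18 - 134) = -38*(-116) = 4408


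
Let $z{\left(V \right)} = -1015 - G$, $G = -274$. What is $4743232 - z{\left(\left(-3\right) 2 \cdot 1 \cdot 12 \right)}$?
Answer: $4743973$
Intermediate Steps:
$z{\left(V \right)} = -741$ ($z{\left(V \right)} = -1015 - -274 = -1015 + 274 = -741$)
$4743232 - z{\left(\left(-3\right) 2 \cdot 1 \cdot 12 \right)} = 4743232 - -741 = 4743232 + 741 = 4743973$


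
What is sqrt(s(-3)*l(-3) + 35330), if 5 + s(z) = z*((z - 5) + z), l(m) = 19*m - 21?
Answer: sqrt(33146) ≈ 182.06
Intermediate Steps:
l(m) = -21 + 19*m
s(z) = -5 + z*(-5 + 2*z) (s(z) = -5 + z*((z - 5) + z) = -5 + z*((-5 + z) + z) = -5 + z*(-5 + 2*z))
sqrt(s(-3)*l(-3) + 35330) = sqrt((-5 - 5*(-3) + 2*(-3)**2)*(-21 + 19*(-3)) + 35330) = sqrt((-5 + 15 + 2*9)*(-21 - 57) + 35330) = sqrt((-5 + 15 + 18)*(-78) + 35330) = sqrt(28*(-78) + 35330) = sqrt(-2184 + 35330) = sqrt(33146)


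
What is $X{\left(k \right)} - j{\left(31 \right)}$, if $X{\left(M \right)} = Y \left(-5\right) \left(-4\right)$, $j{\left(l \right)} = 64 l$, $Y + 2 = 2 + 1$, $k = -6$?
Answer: $-1964$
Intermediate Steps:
$Y = 1$ ($Y = -2 + \left(2 + 1\right) = -2 + 3 = 1$)
$X{\left(M \right)} = 20$ ($X{\left(M \right)} = 1 \left(-5\right) \left(-4\right) = \left(-5\right) \left(-4\right) = 20$)
$X{\left(k \right)} - j{\left(31 \right)} = 20 - 64 \cdot 31 = 20 - 1984 = -1964$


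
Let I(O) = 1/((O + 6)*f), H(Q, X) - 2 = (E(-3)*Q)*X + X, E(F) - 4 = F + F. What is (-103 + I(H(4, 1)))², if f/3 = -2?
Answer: 383161/36 ≈ 10643.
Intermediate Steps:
f = -6 (f = 3*(-2) = -6)
E(F) = 4 + 2*F (E(F) = 4 + (F + F) = 4 + 2*F)
H(Q, X) = 2 + X - 2*Q*X (H(Q, X) = 2 + (((4 + 2*(-3))*Q)*X + X) = 2 + (((4 - 6)*Q)*X + X) = 2 + ((-2*Q)*X + X) = 2 + (-2*Q*X + X) = 2 + (X - 2*Q*X) = 2 + X - 2*Q*X)
I(O) = 1/(-36 - 6*O) (I(O) = 1/((O + 6)*(-6)) = 1/((6 + O)*(-6)) = 1/(-36 - 6*O))
(-103 + I(H(4, 1)))² = (-103 - 1/(36 + 6*(2 + 1 - 2*4*1)))² = (-103 - 1/(36 + 6*(2 + 1 - 8)))² = (-103 - 1/(36 + 6*(-5)))² = (-103 - 1/(36 - 30))² = (-103 - 1/6)² = (-103 - 1*⅙)² = (-103 - ⅙)² = (-619/6)² = 383161/36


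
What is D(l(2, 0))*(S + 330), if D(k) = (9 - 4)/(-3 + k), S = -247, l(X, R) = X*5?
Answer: 415/7 ≈ 59.286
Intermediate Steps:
l(X, R) = 5*X
D(k) = 5/(-3 + k)
D(l(2, 0))*(S + 330) = (5/(-3 + 5*2))*(-247 + 330) = (5/(-3 + 10))*83 = (5/7)*83 = 415/7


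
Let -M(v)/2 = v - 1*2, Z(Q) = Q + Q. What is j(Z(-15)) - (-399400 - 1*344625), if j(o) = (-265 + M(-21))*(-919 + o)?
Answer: 951856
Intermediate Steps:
Z(Q) = 2*Q
M(v) = 4 - 2*v (M(v) = -2*(v - 1*2) = -2*(v - 2) = -2*(-2 + v) = 4 - 2*v)
j(o) = 201261 - 219*o (j(o) = (-265 + (4 - 2*(-21)))*(-919 + o) = (-265 + (4 + 42))*(-919 + o) = (-265 + 46)*(-919 + o) = -219*(-919 + o) = 201261 - 219*o)
j(Z(-15)) - (-399400 - 1*344625) = (201261 - 438*(-15)) - (-399400 - 1*344625) = (201261 - 219*(-30)) - (-399400 - 344625) = (201261 + 6570) - 1*(-744025) = 207831 + 744025 = 951856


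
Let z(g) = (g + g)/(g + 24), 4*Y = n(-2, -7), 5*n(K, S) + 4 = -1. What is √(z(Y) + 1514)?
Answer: 2*√3415915/95 ≈ 38.910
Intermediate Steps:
n(K, S) = -1 (n(K, S) = -⅘ + (⅕)*(-1) = -⅘ - ⅕ = -1)
Y = -¼ (Y = (¼)*(-1) = -¼ ≈ -0.25000)
z(g) = 2*g/(24 + g) (z(g) = (2*g)/(24 + g) = 2*g/(24 + g))
√(z(Y) + 1514) = √(2*(-¼)/(24 - ¼) + 1514) = √(2*(-¼)/(95/4) + 1514) = √(2*(-¼)*(4/95) + 1514) = √(-2/95 + 1514) = √(143828/95) = 2*√3415915/95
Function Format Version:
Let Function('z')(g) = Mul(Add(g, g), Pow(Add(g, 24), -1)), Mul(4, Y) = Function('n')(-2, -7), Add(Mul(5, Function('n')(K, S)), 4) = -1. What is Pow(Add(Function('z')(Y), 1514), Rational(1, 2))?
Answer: Mul(Rational(2, 95), Pow(3415915, Rational(1, 2))) ≈ 38.910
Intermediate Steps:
Function('n')(K, S) = -1 (Function('n')(K, S) = Add(Rational(-4, 5), Mul(Rational(1, 5), -1)) = Add(Rational(-4, 5), Rational(-1, 5)) = -1)
Y = Rational(-1, 4) (Y = Mul(Rational(1, 4), -1) = Rational(-1, 4) ≈ -0.25000)
Function('z')(g) = Mul(2, g, Pow(Add(24, g), -1)) (Function('z')(g) = Mul(Mul(2, g), Pow(Add(24, g), -1)) = Mul(2, g, Pow(Add(24, g), -1)))
Pow(Add(Function('z')(Y), 1514), Rational(1, 2)) = Pow(Add(Mul(2, Rational(-1, 4), Pow(Add(24, Rational(-1, 4)), -1)), 1514), Rational(1, 2)) = Pow(Add(Mul(2, Rational(-1, 4), Pow(Rational(95, 4), -1)), 1514), Rational(1, 2)) = Pow(Add(Mul(2, Rational(-1, 4), Rational(4, 95)), 1514), Rational(1, 2)) = Pow(Add(Rational(-2, 95), 1514), Rational(1, 2)) = Pow(Rational(143828, 95), Rational(1, 2)) = Mul(Rational(2, 95), Pow(3415915, Rational(1, 2)))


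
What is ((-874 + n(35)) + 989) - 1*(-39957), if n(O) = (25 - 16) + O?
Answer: 40116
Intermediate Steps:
n(O) = 9 + O
((-874 + n(35)) + 989) - 1*(-39957) = ((-874 + (9 + 35)) + 989) - 1*(-39957) = ((-874 + 44) + 989) + 39957 = (-830 + 989) + 39957 = 159 + 39957 = 40116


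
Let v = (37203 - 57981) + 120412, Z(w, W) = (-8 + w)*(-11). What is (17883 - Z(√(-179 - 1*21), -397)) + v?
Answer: 117429 + 110*I*√2 ≈ 1.1743e+5 + 155.56*I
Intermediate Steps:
Z(w, W) = 88 - 11*w
v = 99634 (v = -20778 + 120412 = 99634)
(17883 - Z(√(-179 - 1*21), -397)) + v = (17883 - (88 - 11*√(-179 - 1*21))) + 99634 = (17883 - (88 - 11*√(-179 - 21))) + 99634 = (17883 - (88 - 110*I*√2)) + 99634 = (17883 + (-88 + 110*I*√2)) + 99634 = (17795 + 110*I*√2) + 99634 = 117429 + 110*I*√2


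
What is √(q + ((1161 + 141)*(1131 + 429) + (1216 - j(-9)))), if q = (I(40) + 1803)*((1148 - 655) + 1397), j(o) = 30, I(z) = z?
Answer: 2*√1378894 ≈ 2348.5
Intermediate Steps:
q = 3483270 (q = (40 + 1803)*((1148 - 655) + 1397) = 1843*(493 + 1397) = 1843*1890 = 3483270)
√(q + ((1161 + 141)*(1131 + 429) + (1216 - j(-9)))) = √(3483270 + ((1161 + 141)*(1131 + 429) + (1216 - 1*30))) = √(3483270 + (1302*1560 + (1216 - 30))) = √(3483270 + (2031120 + 1186)) = √(3483270 + 2032306) = √5515576 = 2*√1378894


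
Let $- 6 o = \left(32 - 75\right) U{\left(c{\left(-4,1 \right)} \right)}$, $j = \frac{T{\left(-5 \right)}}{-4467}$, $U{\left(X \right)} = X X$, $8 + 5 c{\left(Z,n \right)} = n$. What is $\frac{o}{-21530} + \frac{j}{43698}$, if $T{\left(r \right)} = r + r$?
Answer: $- \frac{68541987727}{105065843449500} \approx -0.00065237$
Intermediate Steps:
$T{\left(r \right)} = 2 r$
$c{\left(Z,n \right)} = - \frac{8}{5} + \frac{n}{5}$
$U{\left(X \right)} = X^{2}$
$j = \frac{10}{4467}$ ($j = \frac{2 \left(-5\right)}{-4467} = \left(- \frac{1}{4467}\right) \left(-10\right) = \frac{10}{4467} \approx 0.0022386$)
$o = \frac{2107}{150}$ ($o = - \frac{\left(32 - 75\right) \left(- \frac{8}{5} + \frac{1}{5} \cdot 1\right)^{2}}{6} = - \frac{\left(-43\right) \left(- \frac{8}{5} + \frac{1}{5}\right)^{2}}{6} = - \frac{\left(-43\right) \left(- \frac{7}{5}\right)^{2}}{6} = - \frac{\left(-43\right) \frac{49}{25}}{6} = \left(- \frac{1}{6}\right) \left(- \frac{2107}{25}\right) = \frac{2107}{150} \approx 14.047$)
$\frac{o}{-21530} + \frac{j}{43698} = \frac{2107}{150 \left(-21530\right)} + \frac{10}{4467 \cdot 43698} = \frac{2107}{150} \left(- \frac{1}{21530}\right) + \frac{10}{4467} \cdot \frac{1}{43698} = - \frac{2107}{3229500} + \frac{5}{97599483} = - \frac{68541987727}{105065843449500}$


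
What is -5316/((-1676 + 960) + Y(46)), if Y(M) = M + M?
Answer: 443/52 ≈ 8.5192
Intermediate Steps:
Y(M) = 2*M
-5316/((-1676 + 960) + Y(46)) = -5316/((-1676 + 960) + 2*46) = -5316/(-716 + 92) = -5316/(-624) = -5316*(-1/624) = 443/52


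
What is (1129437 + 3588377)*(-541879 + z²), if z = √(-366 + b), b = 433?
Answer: -2556168238968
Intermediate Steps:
z = √67 (z = √(-366 + 433) = √67 ≈ 8.1853)
(1129437 + 3588377)*(-541879 + z²) = (1129437 + 3588377)*(-541879 + (√67)²) = 4717814*(-541879 + 67) = 4717814*(-541812) = -2556168238968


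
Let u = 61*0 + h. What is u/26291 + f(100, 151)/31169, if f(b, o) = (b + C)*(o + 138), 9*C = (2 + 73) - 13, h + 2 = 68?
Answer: 7327885624/7375177611 ≈ 0.99359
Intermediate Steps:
h = 66 (h = -2 + 68 = 66)
C = 62/9 (C = ((2 + 73) - 13)/9 = (75 - 13)/9 = (⅑)*62 = 62/9 ≈ 6.8889)
f(b, o) = (138 + o)*(62/9 + b) (f(b, o) = (b + 62/9)*(o + 138) = (62/9 + b)*(138 + o) = (138 + o)*(62/9 + b))
u = 66 (u = 61*0 + 66 = 0 + 66 = 66)
u/26291 + f(100, 151)/31169 = 66/26291 + (2852/3 + 138*100 + (62/9)*151 + 100*151)/31169 = 66*(1/26291) + (2852/3 + 13800 + 9362/9 + 15100)*(1/31169) = 66/26291 + (278018/9)*(1/31169) = 66/26291 + 278018/280521 = 7327885624/7375177611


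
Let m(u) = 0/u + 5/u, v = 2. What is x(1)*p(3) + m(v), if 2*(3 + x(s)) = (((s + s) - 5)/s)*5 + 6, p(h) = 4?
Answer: -55/2 ≈ -27.500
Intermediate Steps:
x(s) = 5*(-5 + 2*s)/(2*s) (x(s) = -3 + ((((s + s) - 5)/s)*5 + 6)/2 = -3 + (((2*s - 5)/s)*5 + 6)/2 = -3 + (((-5 + 2*s)/s)*5 + 6)/2 = -3 + (5*(-5 + 2*s)/s + 6)/2 = -3 + (6 + 5*(-5 + 2*s)/s)/2 = -3 + (3 + 5*(-5 + 2*s)/(2*s)) = 5*(-5 + 2*s)/(2*s))
m(u) = 5/u (m(u) = 0 + 5/u = 5/u)
x(1)*p(3) + m(v) = (5 - 25/2/1)*4 + 5/2 = (5 - 25/2*1)*4 + 5*(1/2) = (5 - 25/2)*4 + 5/2 = -15/2*4 + 5/2 = -30 + 5/2 = -55/2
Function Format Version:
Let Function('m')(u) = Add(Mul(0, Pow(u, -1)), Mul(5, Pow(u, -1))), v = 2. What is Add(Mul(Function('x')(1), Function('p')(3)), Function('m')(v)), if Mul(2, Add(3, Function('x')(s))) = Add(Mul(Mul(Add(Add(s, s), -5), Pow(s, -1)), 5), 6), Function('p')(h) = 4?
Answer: Rational(-55, 2) ≈ -27.500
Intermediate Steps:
Function('x')(s) = Mul(Rational(5, 2), Pow(s, -1), Add(-5, Mul(2, s))) (Function('x')(s) = Add(-3, Mul(Rational(1, 2), Add(Mul(Mul(Add(Add(s, s), -5), Pow(s, -1)), 5), 6))) = Add(-3, Mul(Rational(1, 2), Add(Mul(Mul(Add(Mul(2, s), -5), Pow(s, -1)), 5), 6))) = Add(-3, Mul(Rational(1, 2), Add(Mul(Mul(Add(-5, Mul(2, s)), Pow(s, -1)), 5), 6))) = Add(-3, Mul(Rational(1, 2), Add(Mul(Mul(Pow(s, -1), Add(-5, Mul(2, s))), 5), 6))) = Add(-3, Mul(Rational(1, 2), Add(Mul(5, Pow(s, -1), Add(-5, Mul(2, s))), 6))) = Add(-3, Mul(Rational(1, 2), Add(6, Mul(5, Pow(s, -1), Add(-5, Mul(2, s)))))) = Add(-3, Add(3, Mul(Rational(5, 2), Pow(s, -1), Add(-5, Mul(2, s))))) = Mul(Rational(5, 2), Pow(s, -1), Add(-5, Mul(2, s))))
Function('m')(u) = Mul(5, Pow(u, -1)) (Function('m')(u) = Add(0, Mul(5, Pow(u, -1))) = Mul(5, Pow(u, -1)))
Add(Mul(Function('x')(1), Function('p')(3)), Function('m')(v)) = Add(Mul(Add(5, Mul(Rational(-25, 2), Pow(1, -1))), 4), Mul(5, Pow(2, -1))) = Add(Mul(Add(5, Mul(Rational(-25, 2), 1)), 4), Mul(5, Rational(1, 2))) = Add(Mul(Add(5, Rational(-25, 2)), 4), Rational(5, 2)) = Add(Mul(Rational(-15, 2), 4), Rational(5, 2)) = Add(-30, Rational(5, 2)) = Rational(-55, 2)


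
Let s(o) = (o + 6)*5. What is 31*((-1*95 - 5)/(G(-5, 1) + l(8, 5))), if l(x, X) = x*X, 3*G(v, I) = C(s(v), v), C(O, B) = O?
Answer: -372/5 ≈ -74.400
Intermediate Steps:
s(o) = 30 + 5*o (s(o) = (6 + o)*5 = 30 + 5*o)
G(v, I) = 10 + 5*v/3 (G(v, I) = (30 + 5*v)/3 = 10 + 5*v/3)
l(x, X) = X*x
31*((-1*95 - 5)/(G(-5, 1) + l(8, 5))) = 31*((-1*95 - 5)/((10 + (5/3)*(-5)) + 5*8)) = 31*((-95 - 5)/((10 - 25/3) + 40)) = 31*(-100/(5/3 + 40)) = 31*(-100/125/3) = 31*(-100*3/125) = 31*(-12/5) = -372/5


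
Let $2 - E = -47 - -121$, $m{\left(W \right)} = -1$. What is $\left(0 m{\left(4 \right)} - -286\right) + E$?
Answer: $214$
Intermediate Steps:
$E = -72$ ($E = 2 - \left(-47 - -121\right) = 2 - \left(-47 + 121\right) = 2 - 74 = -72$)
$\left(0 m{\left(4 \right)} - -286\right) + E = \left(0 \left(-1\right) - -286\right) - 72 = \left(0 + 286\right) - 72 = 286 - 72 = 214$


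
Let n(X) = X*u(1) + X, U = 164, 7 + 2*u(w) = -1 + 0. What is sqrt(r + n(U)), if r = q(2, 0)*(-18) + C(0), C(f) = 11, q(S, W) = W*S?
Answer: I*sqrt(481) ≈ 21.932*I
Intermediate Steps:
u(w) = -4 (u(w) = -7/2 + (-1 + 0)/2 = -7/2 + (1/2)*(-1) = -7/2 - 1/2 = -4)
q(S, W) = S*W
n(X) = -3*X (n(X) = X*(-4) + X = -4*X + X = -3*X)
r = 11 (r = (2*0)*(-18) + 11 = 0*(-18) + 11 = 0 + 11 = 11)
sqrt(r + n(U)) = sqrt(11 - 3*164) = sqrt(11 - 492) = sqrt(-481) = I*sqrt(481)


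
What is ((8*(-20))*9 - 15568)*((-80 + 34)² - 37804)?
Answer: 606981504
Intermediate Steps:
((8*(-20))*9 - 15568)*((-80 + 34)² - 37804) = (-160*9 - 15568)*((-46)² - 37804) = (-1440 - 15568)*(2116 - 37804) = -17008*(-35688) = 606981504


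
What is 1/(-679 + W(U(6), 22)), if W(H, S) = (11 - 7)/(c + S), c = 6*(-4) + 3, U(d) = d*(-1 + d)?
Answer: -1/675 ≈ -0.0014815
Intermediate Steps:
c = -21 (c = -24 + 3 = -21)
W(H, S) = 4/(-21 + S) (W(H, S) = (11 - 7)/(-21 + S) = 4/(-21 + S))
1/(-679 + W(U(6), 22)) = 1/(-679 + 4/(-21 + 22)) = 1/(-679 + 4/1) = 1/(-679 + 4*1) = 1/(-679 + 4) = 1/(-675) = -1/675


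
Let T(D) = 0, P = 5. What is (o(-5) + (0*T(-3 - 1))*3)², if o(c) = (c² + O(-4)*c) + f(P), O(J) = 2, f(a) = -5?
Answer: 100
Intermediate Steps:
o(c) = -5 + c² + 2*c (o(c) = (c² + 2*c) - 5 = -5 + c² + 2*c)
(o(-5) + (0*T(-3 - 1))*3)² = ((-5 + (-5)² + 2*(-5)) + (0*0)*3)² = ((-5 + 25 - 10) + 0*3)² = (10 + 0)² = 10² = 100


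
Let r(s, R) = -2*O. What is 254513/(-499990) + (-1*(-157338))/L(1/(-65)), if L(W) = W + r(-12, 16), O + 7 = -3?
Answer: 1704350705971/216495670 ≈ 7872.4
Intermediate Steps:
O = -10 (O = -7 - 3 = -10)
r(s, R) = 20 (r(s, R) = -2*(-10) = 20)
L(W) = 20 + W (L(W) = W + 20 = 20 + W)
254513/(-499990) + (-1*(-157338))/L(1/(-65)) = 254513/(-499990) + (-1*(-157338))/(20 + 1/(-65)) = 254513*(-1/499990) + 157338/(20 - 1/65) = -254513/499990 + 157338/(1299/65) = -254513/499990 + 157338*(65/1299) = -254513/499990 + 3408990/433 = 1704350705971/216495670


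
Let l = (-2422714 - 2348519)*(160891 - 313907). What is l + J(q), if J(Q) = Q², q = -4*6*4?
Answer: 730074997944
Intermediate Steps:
q = -96 (q = -24*4 = -96)
l = 730074988728 (l = -4771233*(-153016) = 730074988728)
l + J(q) = 730074988728 + (-96)² = 730074988728 + 9216 = 730074997944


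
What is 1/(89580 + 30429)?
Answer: 1/120009 ≈ 8.3327e-6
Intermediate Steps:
1/(89580 + 30429) = 1/120009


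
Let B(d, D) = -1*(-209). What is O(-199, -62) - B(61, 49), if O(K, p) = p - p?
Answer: -209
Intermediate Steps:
O(K, p) = 0
B(d, D) = 209
O(-199, -62) - B(61, 49) = 0 - 1*209 = 0 - 209 = -209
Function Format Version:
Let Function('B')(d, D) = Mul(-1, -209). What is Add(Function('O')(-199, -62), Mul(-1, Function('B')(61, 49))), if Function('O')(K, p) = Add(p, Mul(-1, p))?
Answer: -209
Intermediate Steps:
Function('O')(K, p) = 0
Function('B')(d, D) = 209
Add(Function('O')(-199, -62), Mul(-1, Function('B')(61, 49))) = Add(0, Mul(-1, 209)) = Add(0, -209) = -209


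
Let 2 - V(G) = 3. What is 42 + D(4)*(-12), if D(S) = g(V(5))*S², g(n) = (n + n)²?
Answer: -726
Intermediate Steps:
V(G) = -1 (V(G) = 2 - 1*3 = 2 - 3 = -1)
g(n) = 4*n² (g(n) = (2*n)² = 4*n²)
D(S) = 4*S² (D(S) = (4*(-1)²)*S² = (4*1)*S² = 4*S²)
42 + D(4)*(-12) = 42 + (4*4²)*(-12) = 42 + (4*16)*(-12) = 42 + 64*(-12) = 42 - 768 = -726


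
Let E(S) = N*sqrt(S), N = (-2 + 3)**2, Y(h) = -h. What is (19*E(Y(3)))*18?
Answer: 342*I*sqrt(3) ≈ 592.36*I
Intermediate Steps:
N = 1 (N = 1**2 = 1)
E(S) = sqrt(S) (E(S) = 1*sqrt(S) = sqrt(S))
(19*E(Y(3)))*18 = (19*sqrt(-1*3))*18 = (19*sqrt(-3))*18 = (19*(I*sqrt(3)))*18 = (19*I*sqrt(3))*18 = 342*I*sqrt(3)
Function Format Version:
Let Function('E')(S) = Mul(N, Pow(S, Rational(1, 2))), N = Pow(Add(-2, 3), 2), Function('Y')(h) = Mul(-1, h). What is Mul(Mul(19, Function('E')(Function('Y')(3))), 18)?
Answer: Mul(342, I, Pow(3, Rational(1, 2))) ≈ Mul(592.36, I)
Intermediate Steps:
N = 1 (N = Pow(1, 2) = 1)
Function('E')(S) = Pow(S, Rational(1, 2)) (Function('E')(S) = Mul(1, Pow(S, Rational(1, 2))) = Pow(S, Rational(1, 2)))
Mul(Mul(19, Function('E')(Function('Y')(3))), 18) = Mul(Mul(19, Pow(Mul(-1, 3), Rational(1, 2))), 18) = Mul(Mul(19, Pow(-3, Rational(1, 2))), 18) = Mul(Mul(19, Mul(I, Pow(3, Rational(1, 2)))), 18) = Mul(Mul(19, I, Pow(3, Rational(1, 2))), 18) = Mul(342, I, Pow(3, Rational(1, 2)))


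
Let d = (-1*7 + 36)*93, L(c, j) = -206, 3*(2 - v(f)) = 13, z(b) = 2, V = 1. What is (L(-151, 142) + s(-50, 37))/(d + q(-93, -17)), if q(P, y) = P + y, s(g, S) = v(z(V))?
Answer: -625/7761 ≈ -0.080531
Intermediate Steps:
v(f) = -7/3 (v(f) = 2 - 1/3*13 = 2 - 13/3 = -7/3)
s(g, S) = -7/3
d = 2697 (d = (-7 + 36)*93 = 29*93 = 2697)
(L(-151, 142) + s(-50, 37))/(d + q(-93, -17)) = (-206 - 7/3)/(2697 + (-93 - 17)) = -625/(3*(2697 - 110)) = -625/3/2587 = -625/3*1/2587 = -625/7761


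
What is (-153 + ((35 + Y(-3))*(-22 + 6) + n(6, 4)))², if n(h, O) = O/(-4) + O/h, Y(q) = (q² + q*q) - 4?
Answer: 7907344/9 ≈ 8.7859e+5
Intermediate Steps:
Y(q) = -4 + 2*q² (Y(q) = (q² + q²) - 4 = 2*q² - 4 = -4 + 2*q²)
n(h, O) = -O/4 + O/h (n(h, O) = O*(-¼) + O/h = -O/4 + O/h)
(-153 + ((35 + Y(-3))*(-22 + 6) + n(6, 4)))² = (-153 + ((35 + (-4 + 2*(-3)²))*(-22 + 6) + (-¼*4 + 4/6)))² = (-153 + ((35 + (-4 + 2*9))*(-16) + (-1 + 4*(⅙))))² = (-153 + ((35 + (-4 + 18))*(-16) + (-1 + ⅔)))² = (-153 + ((35 + 14)*(-16) - ⅓))² = (-153 + (49*(-16) - ⅓))² = (-153 + (-784 - ⅓))² = (-153 - 2353/3)² = (-2812/3)² = 7907344/9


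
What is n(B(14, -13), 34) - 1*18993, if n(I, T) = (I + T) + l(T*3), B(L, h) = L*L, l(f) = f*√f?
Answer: -18763 + 102*√102 ≈ -17733.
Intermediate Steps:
l(f) = f^(3/2)
B(L, h) = L²
n(I, T) = I + T + 3*√3*T^(3/2) (n(I, T) = (I + T) + (T*3)^(3/2) = (I + T) + (3*T)^(3/2) = (I + T) + 3*√3*T^(3/2) = I + T + 3*√3*T^(3/2))
n(B(14, -13), 34) - 1*18993 = (14² + 34 + 3*√3*34^(3/2)) - 1*18993 = (196 + 34 + 3*√3*(34*√34)) - 18993 = (196 + 34 + 102*√102) - 18993 = (230 + 102*√102) - 18993 = -18763 + 102*√102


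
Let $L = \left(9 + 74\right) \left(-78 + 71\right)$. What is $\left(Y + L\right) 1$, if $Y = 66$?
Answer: $-515$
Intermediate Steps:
$L = -581$ ($L = 83 \left(-7\right) = -581$)
$\left(Y + L\right) 1 = \left(66 - 581\right) 1 = \left(-515\right) 1 = -515$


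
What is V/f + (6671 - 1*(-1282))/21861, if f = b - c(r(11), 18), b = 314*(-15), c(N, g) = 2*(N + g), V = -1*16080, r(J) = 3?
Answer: 901198/240471 ≈ 3.7476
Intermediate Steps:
V = -16080
c(N, g) = 2*N + 2*g
b = -4710
f = -4752 (f = -4710 - (2*3 + 2*18) = -4710 - (6 + 36) = -4710 - 1*42 = -4710 - 42 = -4752)
V/f + (6671 - 1*(-1282))/21861 = -16080/(-4752) + (6671 - 1*(-1282))/21861 = -16080*(-1/4752) + (6671 + 1282)*(1/21861) = 335/99 + 7953*(1/21861) = 335/99 + 2651/7287 = 901198/240471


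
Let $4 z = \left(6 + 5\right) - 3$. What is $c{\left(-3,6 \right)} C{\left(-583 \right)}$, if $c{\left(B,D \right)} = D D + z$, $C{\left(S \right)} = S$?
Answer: $-22154$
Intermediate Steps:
$z = 2$ ($z = \frac{\left(6 + 5\right) - 3}{4} = \frac{11 - 3}{4} = \frac{1}{4} \cdot 8 = 2$)
$c{\left(B,D \right)} = 2 + D^{2}$ ($c{\left(B,D \right)} = D D + 2 = D^{2} + 2 = 2 + D^{2}$)
$c{\left(-3,6 \right)} C{\left(-583 \right)} = \left(2 + 6^{2}\right) \left(-583\right) = \left(2 + 36\right) \left(-583\right) = 38 \left(-583\right) = -22154$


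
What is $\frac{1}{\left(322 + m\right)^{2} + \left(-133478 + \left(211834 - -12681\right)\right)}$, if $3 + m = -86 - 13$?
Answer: $\frac{1}{139437} \approx 7.1717 \cdot 10^{-6}$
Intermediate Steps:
$m = -102$ ($m = -3 - 99 = -102$)
$\frac{1}{\left(322 + m\right)^{2} + \left(-133478 + \left(211834 - -12681\right)\right)} = \frac{1}{\left(322 - 102\right)^{2} + \left(-133478 + \left(211834 - -12681\right)\right)} = \frac{1}{220^{2} + \left(-133478 + \left(211834 + 12681\right)\right)} = \frac{1}{48400 + \left(-133478 + 224515\right)} = \frac{1}{48400 + 91037} = \frac{1}{139437}$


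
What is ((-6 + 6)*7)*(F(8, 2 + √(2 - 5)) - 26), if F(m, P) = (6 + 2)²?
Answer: 0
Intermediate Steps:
F(m, P) = 64 (F(m, P) = 8² = 64)
((-6 + 6)*7)*(F(8, 2 + √(2 - 5)) - 26) = ((-6 + 6)*7)*(64 - 26) = (0*7)*38 = 0*38 = 0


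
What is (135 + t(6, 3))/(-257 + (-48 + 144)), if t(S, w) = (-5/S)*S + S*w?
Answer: -148/161 ≈ -0.91925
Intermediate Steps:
t(S, w) = -5 + S*w
(135 + t(6, 3))/(-257 + (-48 + 144)) = (135 + (-5 + 6*3))/(-257 + (-48 + 144)) = (135 + (-5 + 18))/(-257 + 96) = (135 + 13)/(-161) = 148*(-1/161) = -148/161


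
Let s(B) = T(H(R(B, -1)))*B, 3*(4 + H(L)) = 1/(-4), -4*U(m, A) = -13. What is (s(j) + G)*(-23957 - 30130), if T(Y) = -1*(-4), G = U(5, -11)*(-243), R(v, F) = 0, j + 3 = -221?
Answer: 364708641/4 ≈ 9.1177e+7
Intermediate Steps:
j = -224 (j = -3 - 221 = -224)
U(m, A) = 13/4 (U(m, A) = -1/4*(-13) = 13/4)
H(L) = -49/12 (H(L) = -4 + (1/3)/(-4) = -4 + (1/3)*(-1/4) = -4 - 1/12 = -49/12)
G = -3159/4 (G = (13/4)*(-243) = -3159/4 ≈ -789.75)
T(Y) = 4
s(B) = 4*B
(s(j) + G)*(-23957 - 30130) = (4*(-224) - 3159/4)*(-23957 - 30130) = (-896 - 3159/4)*(-54087) = -6743/4*(-54087) = 364708641/4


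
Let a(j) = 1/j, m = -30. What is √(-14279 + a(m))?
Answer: I*√12851130/30 ≈ 119.49*I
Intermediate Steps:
√(-14279 + a(m)) = √(-14279 + 1/(-30)) = √(-14279 - 1/30) = √(-428371/30) = I*√12851130/30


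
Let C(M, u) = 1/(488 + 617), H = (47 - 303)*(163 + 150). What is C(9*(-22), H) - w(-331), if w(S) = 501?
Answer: -553604/1105 ≈ -501.00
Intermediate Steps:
H = -80128 (H = -256*313 = -80128)
C(M, u) = 1/1105
C(9*(-22), H) - w(-331) = 1/1105 - 1*501 = 1/1105 - 501 = -553604/1105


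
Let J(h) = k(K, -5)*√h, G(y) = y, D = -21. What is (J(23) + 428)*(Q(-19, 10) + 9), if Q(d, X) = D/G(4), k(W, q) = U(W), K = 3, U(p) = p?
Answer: 1605 + 45*√23/4 ≈ 1659.0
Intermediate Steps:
k(W, q) = W
J(h) = 3*√h
Q(d, X) = -21/4
(J(23) + 428)*(Q(-19, 10) + 9) = (3*√23 + 428)*(-21/4 + 9) = (428 + 3*√23)*(15/4) = 1605 + 45*√23/4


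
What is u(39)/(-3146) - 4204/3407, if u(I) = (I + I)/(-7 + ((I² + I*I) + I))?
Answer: -1563704837/1267247278 ≈ -1.2339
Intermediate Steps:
u(I) = 2*I/(-7 + I + 2*I²) (u(I) = (2*I)/(-7 + ((I² + I²) + I)) = (2*I)/(-7 + (2*I² + I)) = (2*I)/(-7 + (I + 2*I²)) = (2*I)/(-7 + I + 2*I²) = 2*I/(-7 + I + 2*I²))
u(39)/(-3146) - 4204/3407 = (2*39/(-7 + 39 + 2*39²))/(-3146) - 4204/3407 = (2*39/(-7 + 39 + 2*1521))*(-1/3146) - 4204*1/3407 = (2*39/(-7 + 39 + 3042))*(-1/3146) - 4204/3407 = (2*39/3074)*(-1/3146) - 4204/3407 = (2*39*(1/3074))*(-1/3146) - 4204/3407 = (39/1537)*(-1/3146) - 4204/3407 = -3/371954 - 4204/3407 = -1563704837/1267247278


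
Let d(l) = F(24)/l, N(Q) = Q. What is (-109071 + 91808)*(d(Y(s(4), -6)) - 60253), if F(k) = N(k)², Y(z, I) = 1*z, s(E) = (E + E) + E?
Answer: 1039318915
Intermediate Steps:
s(E) = 3*E (s(E) = 2*E + E = 3*E)
Y(z, I) = z
F(k) = k²
d(l) = 576/l (d(l) = 24²/l = 576/l)
(-109071 + 91808)*(d(Y(s(4), -6)) - 60253) = (-109071 + 91808)*(576/((3*4)) - 60253) = -17263*(576/12 - 60253) = -17263*(576*(1/12) - 60253) = -17263*(48 - 60253) = -17263*(-60205) = 1039318915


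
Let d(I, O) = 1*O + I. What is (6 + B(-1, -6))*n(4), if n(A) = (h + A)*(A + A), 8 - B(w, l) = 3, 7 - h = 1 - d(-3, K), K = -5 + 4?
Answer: 528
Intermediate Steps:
K = -1
d(I, O) = I + O (d(I, O) = O + I = I + O)
h = 2 (h = 7 - (1 - (-3 - 1)) = 7 - (1 - 1*(-4)) = 7 - (1 + 4) = 7 - 1*5 = 7 - 5 = 2)
B(w, l) = 5 (B(w, l) = 8 - 1*3 = 8 - 3 = 5)
n(A) = 2*A*(2 + A) (n(A) = (2 + A)*(A + A) = (2 + A)*(2*A) = 2*A*(2 + A))
(6 + B(-1, -6))*n(4) = (6 + 5)*(2*4*(2 + 4)) = 11*(2*4*6) = 11*48 = 528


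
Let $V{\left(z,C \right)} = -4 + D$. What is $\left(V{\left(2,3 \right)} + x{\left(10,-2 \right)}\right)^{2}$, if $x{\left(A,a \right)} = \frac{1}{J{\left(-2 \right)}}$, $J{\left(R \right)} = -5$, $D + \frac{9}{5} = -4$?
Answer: $100$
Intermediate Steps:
$D = - \frac{29}{5}$ ($D = - \frac{9}{5} - 4 = - \frac{29}{5} \approx -5.8$)
$x{\left(A,a \right)} = - \frac{1}{5}$ ($x{\left(A,a \right)} = \frac{1}{-5} = - \frac{1}{5}$)
$V{\left(z,C \right)} = - \frac{49}{5}$ ($V{\left(z,C \right)} = -4 - \frac{29}{5} = - \frac{49}{5}$)
$\left(V{\left(2,3 \right)} + x{\left(10,-2 \right)}\right)^{2} = \left(- \frac{49}{5} - \frac{1}{5}\right)^{2} = \left(-10\right)^{2} = 100$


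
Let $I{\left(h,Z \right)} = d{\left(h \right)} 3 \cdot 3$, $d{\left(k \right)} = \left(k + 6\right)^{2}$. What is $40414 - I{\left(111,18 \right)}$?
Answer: $-82787$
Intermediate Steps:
$d{\left(k \right)} = \left(6 + k\right)^{2}$
$I{\left(h,Z \right)} = 9 \left(6 + h\right)^{2}$ ($I{\left(h,Z \right)} = \left(6 + h\right)^{2} \cdot 3 \cdot 3 = 3 \left(6 + h\right)^{2} \cdot 3 = 9 \left(6 + h\right)^{2}$)
$40414 - I{\left(111,18 \right)} = 40414 - 9 \left(6 + 111\right)^{2} = 40414 - 9 \cdot 117^{2} = 40414 - 9 \cdot 13689 = 40414 - 123201 = -82787$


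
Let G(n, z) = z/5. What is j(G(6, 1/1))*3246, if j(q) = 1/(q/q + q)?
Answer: 2705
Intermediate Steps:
G(n, z) = z/5 (G(n, z) = z*(⅕) = z/5)
j(q) = 1/(1 + q)
j(G(6, 1/1))*3246 = 3246/(1 + (⅕)/1) = 3246/(1 + (⅕)*1) = 3246/(1 + ⅕) = 3246/(6/5) = (⅚)*3246 = 2705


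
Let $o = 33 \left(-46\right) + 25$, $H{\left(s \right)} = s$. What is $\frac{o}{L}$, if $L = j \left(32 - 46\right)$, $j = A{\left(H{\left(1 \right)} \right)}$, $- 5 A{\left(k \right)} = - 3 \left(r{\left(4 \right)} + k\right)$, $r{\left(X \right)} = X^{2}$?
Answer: $\frac{7465}{714} \approx 10.455$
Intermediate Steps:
$A{\left(k \right)} = \frac{48}{5} + \frac{3 k}{5}$ ($A{\left(k \right)} = - \frac{\left(-3\right) \left(4^{2} + k\right)}{5} = - \frac{\left(-3\right) \left(16 + k\right)}{5} = - \frac{-48 - 3 k}{5} = \frac{48}{5} + \frac{3 k}{5}$)
$j = \frac{51}{5}$ ($j = \frac{48}{5} + \frac{3}{5} \cdot 1 = \frac{48}{5} + \frac{3}{5} = \frac{51}{5} \approx 10.2$)
$o = -1493$ ($o = -1518 + 25 = -1493$)
$L = - \frac{714}{5}$ ($L = \frac{51 \left(32 - 46\right)}{5} = \frac{51}{5} \left(-14\right) = - \frac{714}{5} \approx -142.8$)
$\frac{o}{L} = - \frac{1493}{- \frac{714}{5}} = \left(-1493\right) \left(- \frac{5}{714}\right) = \frac{7465}{714}$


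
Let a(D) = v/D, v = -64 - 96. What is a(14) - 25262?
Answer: -176914/7 ≈ -25273.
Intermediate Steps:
v = -160
a(D) = -160/D
a(14) - 25262 = -160/14 - 25262 = -160*1/14 - 25262 = -80/7 - 25262 = -176914/7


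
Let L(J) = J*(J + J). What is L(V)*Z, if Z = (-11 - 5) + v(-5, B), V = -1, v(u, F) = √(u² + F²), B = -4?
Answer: -32 + 2*√41 ≈ -19.194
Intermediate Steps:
v(u, F) = √(F² + u²)
L(J) = 2*J² (L(J) = J*(2*J) = 2*J²)
Z = -16 + √41 (Z = (-11 - 5) + √((-4)² + (-5)²) = -16 + √(16 + 25) = -16 + √41 ≈ -9.5969)
L(V)*Z = (2*(-1)²)*(-16 + √41) = (2*1)*(-16 + √41) = 2*(-16 + √41) = -32 + 2*√41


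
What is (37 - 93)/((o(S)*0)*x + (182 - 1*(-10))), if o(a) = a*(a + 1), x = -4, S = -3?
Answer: -7/24 ≈ -0.29167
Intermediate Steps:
o(a) = a*(1 + a)
(37 - 93)/((o(S)*0)*x + (182 - 1*(-10))) = (37 - 93)/((-3*(1 - 3)*0)*(-4) + (182 - 1*(-10))) = -56/((-3*(-2)*0)*(-4) + (182 + 10)) = -56/((6*0)*(-4) + 192) = -56/(0*(-4) + 192) = -56/(0 + 192) = -56/192 = -56*1/192 = -7/24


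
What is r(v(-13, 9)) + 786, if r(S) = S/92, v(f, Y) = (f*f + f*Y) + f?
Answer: 72351/92 ≈ 786.42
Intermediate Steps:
v(f, Y) = f + f**2 + Y*f (v(f, Y) = (f**2 + Y*f) + f = f + f**2 + Y*f)
r(S) = S/92 (r(S) = S*(1/92) = S/92)
r(v(-13, 9)) + 786 = (-13*(1 + 9 - 13))/92 + 786 = (-13*(-3))/92 + 786 = (1/92)*39 + 786 = 39/92 + 786 = 72351/92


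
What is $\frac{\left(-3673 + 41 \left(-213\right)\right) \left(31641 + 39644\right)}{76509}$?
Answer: $- \frac{884361710}{76509} \approx -11559.0$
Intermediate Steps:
$\frac{\left(-3673 + 41 \left(-213\right)\right) \left(31641 + 39644\right)}{76509} = \left(-3673 - 8733\right) 71285 \cdot \frac{1}{76509} = \left(-12406\right) 71285 \cdot \frac{1}{76509} = \left(-884361710\right) \frac{1}{76509} = - \frac{884361710}{76509}$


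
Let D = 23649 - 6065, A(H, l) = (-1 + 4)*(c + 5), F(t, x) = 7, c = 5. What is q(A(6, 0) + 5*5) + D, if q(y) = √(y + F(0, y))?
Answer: 17584 + √62 ≈ 17592.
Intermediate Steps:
A(H, l) = 30 (A(H, l) = (-1 + 4)*(5 + 5) = 3*10 = 30)
D = 17584
q(y) = √(7 + y) (q(y) = √(y + 7) = √(7 + y))
q(A(6, 0) + 5*5) + D = √(7 + (30 + 5*5)) + 17584 = √(7 + (30 + 25)) + 17584 = √(7 + 55) + 17584 = √62 + 17584 = 17584 + √62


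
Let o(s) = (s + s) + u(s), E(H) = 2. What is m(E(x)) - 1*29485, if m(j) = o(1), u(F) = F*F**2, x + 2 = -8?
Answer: -29482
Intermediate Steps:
x = -10 (x = -2 - 8 = -10)
u(F) = F**3
o(s) = s**3 + 2*s (o(s) = (s + s) + s**3 = 2*s + s**3 = s**3 + 2*s)
m(j) = 3 (m(j) = 1*(2 + 1**2) = 1*(2 + 1) = 1*3 = 3)
m(E(x)) - 1*29485 = 3 - 1*29485 = 3 - 29485 = -29482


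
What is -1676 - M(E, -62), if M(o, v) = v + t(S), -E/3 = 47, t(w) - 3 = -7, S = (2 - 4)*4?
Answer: -1610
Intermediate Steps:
S = -8 (S = -2*4 = -8)
t(w) = -4 (t(w) = 3 - 7 = -4)
E = -141 (E = -3*47 = -141)
M(o, v) = -4 + v (M(o, v) = v - 4 = -4 + v)
-1676 - M(E, -62) = -1676 - (-4 - 62) = -1676 - 1*(-66) = -1676 + 66 = -1610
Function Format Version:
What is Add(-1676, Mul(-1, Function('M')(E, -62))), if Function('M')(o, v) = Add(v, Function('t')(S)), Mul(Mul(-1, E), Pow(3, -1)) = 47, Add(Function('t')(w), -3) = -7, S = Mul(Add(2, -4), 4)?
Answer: -1610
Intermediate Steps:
S = -8 (S = Mul(-2, 4) = -8)
Function('t')(w) = -4 (Function('t')(w) = Add(3, -7) = -4)
E = -141 (E = Mul(-3, 47) = -141)
Function('M')(o, v) = Add(-4, v) (Function('M')(o, v) = Add(v, -4) = Add(-4, v))
Add(-1676, Mul(-1, Function('M')(E, -62))) = Add(-1676, Mul(-1, Add(-4, -62))) = Add(-1676, Mul(-1, -66)) = Add(-1676, 66) = -1610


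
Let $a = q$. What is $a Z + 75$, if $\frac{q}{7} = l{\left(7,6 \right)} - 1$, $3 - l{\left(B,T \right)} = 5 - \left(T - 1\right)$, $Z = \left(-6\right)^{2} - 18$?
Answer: $327$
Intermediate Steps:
$Z = 18$ ($Z = 36 - 18 = 18$)
$l{\left(B,T \right)} = -3 + T$ ($l{\left(B,T \right)} = 3 - \left(5 - \left(T - 1\right)\right) = 3 - \left(5 - \left(-1 + T\right)\right) = 3 - \left(6 - T\right) = 3 + \left(-6 + T\right) = -3 + T$)
$q = 14$ ($q = 7 \left(\left(-3 + 6\right) - 1\right) = 7 \left(3 - 1\right) = 7 \cdot 2 = 14$)
$a = 14$
$a Z + 75 = 14 \cdot 18 + 75 = 252 + 75 = 327$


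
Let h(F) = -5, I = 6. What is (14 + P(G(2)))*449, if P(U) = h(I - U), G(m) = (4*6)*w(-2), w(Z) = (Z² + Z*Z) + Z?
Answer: 4041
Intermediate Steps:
w(Z) = Z + 2*Z² (w(Z) = (Z² + Z²) + Z = 2*Z² + Z = Z + 2*Z²)
G(m) = 144 (G(m) = (4*6)*(-2*(1 + 2*(-2))) = 24*(-2*(1 - 4)) = 24*(-2*(-3)) = 24*6 = 144)
P(U) = -5
(14 + P(G(2)))*449 = (14 - 5)*449 = 9*449 = 4041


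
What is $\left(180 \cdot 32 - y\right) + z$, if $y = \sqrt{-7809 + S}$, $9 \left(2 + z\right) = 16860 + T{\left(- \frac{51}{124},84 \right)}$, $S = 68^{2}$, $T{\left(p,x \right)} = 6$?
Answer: $7632 - 7 i \sqrt{65} \approx 7632.0 - 56.436 i$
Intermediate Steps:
$S = 4624$
$z = 1872$ ($z = -2 + \frac{16860 + 6}{9} = -2 + \frac{1}{9} \cdot 16866 = -2 + 1874 = 1872$)
$y = 7 i \sqrt{65}$ ($y = \sqrt{-7809 + 4624} = \sqrt{-3185} = 7 i \sqrt{65} \approx 56.436 i$)
$\left(180 \cdot 32 - y\right) + z = \left(180 \cdot 32 - 7 i \sqrt{65}\right) + 1872 = \left(5760 - 7 i \sqrt{65}\right) + 1872 = 7632 - 7 i \sqrt{65}$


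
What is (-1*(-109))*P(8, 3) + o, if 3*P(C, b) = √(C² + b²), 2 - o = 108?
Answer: -106 + 109*√73/3 ≈ 204.43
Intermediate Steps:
o = -106 (o = 2 - 1*108 = 2 - 108 = -106)
P(C, b) = √(C² + b²)/3
(-1*(-109))*P(8, 3) + o = (-1*(-109))*(√(8² + 3²)/3) - 106 = 109*(√(64 + 9)/3) - 106 = 109*(√73/3) - 106 = 109*√73/3 - 106 = -106 + 109*√73/3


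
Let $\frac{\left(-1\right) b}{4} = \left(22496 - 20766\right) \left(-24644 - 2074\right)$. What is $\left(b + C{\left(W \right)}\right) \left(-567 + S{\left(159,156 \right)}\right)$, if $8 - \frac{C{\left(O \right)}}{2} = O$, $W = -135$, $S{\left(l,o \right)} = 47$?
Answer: $-96142199920$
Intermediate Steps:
$b = 184888560$ ($b = - 4 \left(22496 - 20766\right) \left(-24644 - 2074\right) = - 4 \cdot 1730 \left(-26718\right) = \left(-4\right) \left(-46222140\right) = 184888560$)
$C{\left(O \right)} = 16 - 2 O$
$\left(b + C{\left(W \right)}\right) \left(-567 + S{\left(159,156 \right)}\right) = \left(184888560 + \left(16 - -270\right)\right) \left(-567 + 47\right) = \left(184888560 + \left(16 + 270\right)\right) \left(-520\right) = \left(184888560 + 286\right) \left(-520\right) = 184888846 \left(-520\right) = -96142199920$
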